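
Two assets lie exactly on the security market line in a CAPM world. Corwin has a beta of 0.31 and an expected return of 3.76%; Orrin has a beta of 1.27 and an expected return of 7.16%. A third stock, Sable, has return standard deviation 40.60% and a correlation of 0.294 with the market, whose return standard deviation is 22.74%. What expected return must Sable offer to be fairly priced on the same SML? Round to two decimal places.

4.52%

MRP = (7.16% − 3.76%) / (1.27 − 0.31) = 3.5417%
R_f = 3.76% − 0.31 × 3.5417% = 2.6621%
β_Sable = ρ·σ_i/σ_m = 0.294 × 40.60 / 22.74 = 0.5249
E(R_Sable) = R_f + β × MRP = 2.6621% + 0.5249 × 3.5417% = 4.52%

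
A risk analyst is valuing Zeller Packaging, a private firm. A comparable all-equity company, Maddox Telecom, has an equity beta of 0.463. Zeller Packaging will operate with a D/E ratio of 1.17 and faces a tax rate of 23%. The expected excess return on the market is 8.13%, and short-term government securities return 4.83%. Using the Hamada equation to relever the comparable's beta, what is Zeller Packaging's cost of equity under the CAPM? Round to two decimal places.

β_L = β_U × [1 + (1 − t)(D/E)] = 0.463 × [1 + (1 − 0.23) × 1.17]
    = 0.463 × [1 + 0.77 × 1.17] = 0.463 × 1.9009 = 0.8801
E(R) = R_f + β_L × MRP = 4.83% + 0.8801 × 8.13% = 11.99%

11.99%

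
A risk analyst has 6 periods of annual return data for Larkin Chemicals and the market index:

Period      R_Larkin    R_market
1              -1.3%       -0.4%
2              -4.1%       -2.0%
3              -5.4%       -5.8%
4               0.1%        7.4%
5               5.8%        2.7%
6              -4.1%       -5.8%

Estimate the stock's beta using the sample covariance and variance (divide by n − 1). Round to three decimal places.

Mean R_i = (-1.3 − 4.1 − 5.4 + 0.1 + 5.8 − 4.1) / 6 = -1.5000%
Mean R_m = (-0.4 − 2.0 − 5.8 + 7.4 + 2.7 − 5.8) / 6 = -0.6500%
Σ(R_i − R̄_i)(R_m − R̄_m) = 74.3700  ⇒  Cov = 74.3700 / 5 = 14.8740
Σ(R_m − R̄_m)² = 130.9550  ⇒  Var(R_m) = 130.9550 / 5 = 26.1910
β = Cov / Var(R_m) = 14.8740 / 26.1910 = 0.5679

0.568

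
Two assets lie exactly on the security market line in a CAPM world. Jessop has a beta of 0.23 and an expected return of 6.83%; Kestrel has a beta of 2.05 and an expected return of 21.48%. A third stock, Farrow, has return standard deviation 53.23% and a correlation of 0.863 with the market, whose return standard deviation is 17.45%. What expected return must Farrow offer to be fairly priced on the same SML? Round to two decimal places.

MRP = (21.48% − 6.83%) / (2.05 − 0.23) = 8.0495%
R_f = 6.83% − 0.23 × 8.0495% = 4.9786%
β_Farrow = ρ·σ_i/σ_m = 0.863 × 53.23 / 17.45 = 2.6325
E(R_Farrow) = R_f + β × MRP = 4.9786% + 2.6325 × 8.0495% = 26.17%

26.17%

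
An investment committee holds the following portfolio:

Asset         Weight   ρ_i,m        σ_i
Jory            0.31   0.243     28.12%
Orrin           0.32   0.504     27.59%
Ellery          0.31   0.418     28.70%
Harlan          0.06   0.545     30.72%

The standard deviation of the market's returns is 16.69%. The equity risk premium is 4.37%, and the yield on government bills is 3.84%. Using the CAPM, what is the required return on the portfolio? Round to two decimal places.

6.80%

β_Jory = 0.243 × 28.12% / 16.69% = 0.4094
β_Orrin = 0.504 × 27.59% / 16.69% = 0.8332
β_Ellery = 0.418 × 28.70% / 16.69% = 0.7188
β_Harlan = 0.545 × 30.72% / 16.69% = 1.0031
β_P = Σ w_i β_i = 0.31×0.4094 + 0.32×0.8332 + 0.31×0.7188 + 0.06×1.0031 = 0.6766
E(R_P) = R_f + β_P × MRP = 3.84% + 0.6766 × 4.37% = 6.80%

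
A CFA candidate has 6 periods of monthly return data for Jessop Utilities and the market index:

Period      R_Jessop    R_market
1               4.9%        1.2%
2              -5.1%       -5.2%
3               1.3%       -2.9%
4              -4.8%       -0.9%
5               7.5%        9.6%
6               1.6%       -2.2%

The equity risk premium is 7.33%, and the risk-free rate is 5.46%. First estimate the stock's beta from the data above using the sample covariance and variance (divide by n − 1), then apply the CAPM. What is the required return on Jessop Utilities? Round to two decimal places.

11.00%

Mean R_i = (4.9 − 5.1 + 1.3 − 4.8 + 7.5 + 1.6) / 6 = 0.9000%
Mean R_m = (1.2 − 5.2 − 2.9 − 0.9 + 9.6 − 2.2) / 6 = -0.0667%
Σ(R_i − R̄_i)(R_m − R̄_m) = 101.7900  ⇒  Cov = 101.7900 / 5 = 20.3580
Σ(R_m − R̄_m)² = 134.6733  ⇒  Var(R_m) = 134.6733 / 5 = 26.9347
β = Cov / Var(R_m) = 20.3580 / 26.9347 = 0.7558
E(R) = R_f + β × MRP = 5.46% + 0.7558 × 7.33% = 11.00%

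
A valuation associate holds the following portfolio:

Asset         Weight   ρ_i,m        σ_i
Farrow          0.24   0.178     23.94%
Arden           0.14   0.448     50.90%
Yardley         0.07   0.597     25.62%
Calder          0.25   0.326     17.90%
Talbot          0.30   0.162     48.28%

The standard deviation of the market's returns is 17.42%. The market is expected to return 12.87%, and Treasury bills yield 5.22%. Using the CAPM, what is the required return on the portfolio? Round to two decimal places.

β_Farrow = 0.178 × 23.94% / 17.42% = 0.2446
β_Arden = 0.448 × 50.90% / 17.42% = 1.3090
β_Yardley = 0.597 × 25.62% / 17.42% = 0.8780
β_Calder = 0.326 × 17.90% / 17.42% = 0.3350
β_Talbot = 0.162 × 48.28% / 17.42% = 0.4490
β_P = Σ w_i β_i = 0.24×0.2446 + 0.14×1.3090 + 0.07×0.8780 + 0.25×0.3350 + 0.30×0.4490 = 0.5219
MRP = 12.87% − 5.22% = 7.65%
E(R_P) = R_f + β_P × MRP = 5.22% + 0.5219 × 7.65% = 9.21%

9.21%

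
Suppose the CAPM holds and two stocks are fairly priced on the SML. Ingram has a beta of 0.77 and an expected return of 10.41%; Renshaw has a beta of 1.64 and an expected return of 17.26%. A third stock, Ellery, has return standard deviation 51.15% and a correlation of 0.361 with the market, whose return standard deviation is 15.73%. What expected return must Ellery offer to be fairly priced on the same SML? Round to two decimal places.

MRP = (17.26% − 10.41%) / (1.64 − 0.77) = 7.8736%
R_f = 10.41% − 0.77 × 7.8736% = 4.3473%
β_Ellery = ρ·σ_i/σ_m = 0.361 × 51.15 / 15.73 = 1.1739
E(R_Ellery) = R_f + β × MRP = 4.3473% + 1.1739 × 7.8736% = 13.59%

13.59%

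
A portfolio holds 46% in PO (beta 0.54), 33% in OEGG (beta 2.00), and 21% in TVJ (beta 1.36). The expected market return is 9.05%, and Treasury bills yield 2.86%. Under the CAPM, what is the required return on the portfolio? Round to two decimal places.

10.25%

β_P = Σ w_i β_i = 0.46×0.54 + 0.33×2.00 + 0.21×1.36 = 1.1940
MRP = 9.05% − 2.86% = 6.19%
E(R_P) = R_f + β_P × MRP = 2.86% + 1.1940 × 6.19% = 10.25%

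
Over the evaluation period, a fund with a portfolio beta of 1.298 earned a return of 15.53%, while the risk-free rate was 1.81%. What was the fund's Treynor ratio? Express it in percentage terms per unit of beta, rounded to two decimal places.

10.57%

Treynor = (R_P − R_f) / β_P = (15.53% − 1.81%) / 1.2980 = 13.72% / 1.2980 = 10.57%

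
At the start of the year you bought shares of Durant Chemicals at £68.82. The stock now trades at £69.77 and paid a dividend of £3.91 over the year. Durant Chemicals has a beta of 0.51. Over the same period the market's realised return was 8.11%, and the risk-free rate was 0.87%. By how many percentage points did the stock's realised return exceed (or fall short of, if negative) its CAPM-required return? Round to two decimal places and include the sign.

Realised HPR = (P1 + D1 − P0) / P0 = (69.77 + 3.91 − 68.82) / 68.82 = 4.86 / 68.82 = 7.0619%
MRP = 8.11% − 0.87% = 7.24%
CAPM required = R_f + β·MRP = 0.87% + 0.51 × 7.24% = 4.5624%
α = realised − required = 7.0619% − 4.5624% = +2.50%

+2.50%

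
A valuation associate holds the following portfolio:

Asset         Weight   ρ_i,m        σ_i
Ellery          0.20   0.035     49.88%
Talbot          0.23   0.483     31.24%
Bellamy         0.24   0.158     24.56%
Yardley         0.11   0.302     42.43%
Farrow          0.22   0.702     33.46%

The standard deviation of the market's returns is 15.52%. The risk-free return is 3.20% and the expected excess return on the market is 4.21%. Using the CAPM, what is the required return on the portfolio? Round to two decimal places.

6.27%

β_Ellery = 0.035 × 49.88% / 15.52% = 0.1125
β_Talbot = 0.483 × 31.24% / 15.52% = 0.9722
β_Bellamy = 0.158 × 24.56% / 15.52% = 0.2500
β_Yardley = 0.302 × 42.43% / 15.52% = 0.8256
β_Farrow = 0.702 × 33.46% / 15.52% = 1.5135
β_P = Σ w_i β_i = 0.20×0.1125 + 0.23×0.9722 + 0.24×0.2500 + 0.11×0.8256 + 0.22×1.5135 = 0.7299
E(R_P) = R_f + β_P × MRP = 3.20% + 0.7299 × 4.21% = 6.27%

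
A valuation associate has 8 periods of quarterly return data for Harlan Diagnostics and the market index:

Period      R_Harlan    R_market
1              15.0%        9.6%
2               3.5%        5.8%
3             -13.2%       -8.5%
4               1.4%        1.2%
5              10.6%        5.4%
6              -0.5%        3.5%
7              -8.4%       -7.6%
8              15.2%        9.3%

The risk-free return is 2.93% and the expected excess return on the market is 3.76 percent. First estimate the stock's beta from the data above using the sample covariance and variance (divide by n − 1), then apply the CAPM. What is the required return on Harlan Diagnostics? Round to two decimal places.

8.26%

Mean R_i = (15.0 + 3.5 − 13.2 + 1.4 + 10.6 − 0.5 − 8.4 + 15.2) / 8 = 2.9500%
Mean R_m = (9.6 + 5.8 − 8.5 + 1.2 + 5.4 + 3.5 − 7.6 + 9.3) / 8 = 2.3375%
Σ(R_i − R̄_i)(R_m − R̄_m) = 483.7050  ⇒  Cov = 483.7050 / 7 = 69.1007
Σ(R_m − R̄_m)² = 341.4388  ⇒  Var(R_m) = 341.4388 / 7 = 48.7770
β = Cov / Var(R_m) = 69.1007 / 48.7770 = 1.4167
E(R) = R_f + β × MRP = 2.93% + 1.4167 × 3.76% = 8.26%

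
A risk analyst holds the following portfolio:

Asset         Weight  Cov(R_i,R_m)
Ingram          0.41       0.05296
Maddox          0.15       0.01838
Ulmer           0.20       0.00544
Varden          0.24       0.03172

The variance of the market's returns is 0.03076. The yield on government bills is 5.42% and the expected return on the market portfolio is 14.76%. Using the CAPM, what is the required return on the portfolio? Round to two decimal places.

β_Ingram = 0.05296 / 0.03076 = 1.7217
β_Maddox = 0.01838 / 0.03076 = 0.5975
β_Ulmer = 0.00544 / 0.03076 = 0.1769
β_Varden = 0.03172 / 0.03076 = 1.0312
β_P = Σ w_i β_i = 0.41×1.7217 + 0.15×0.5975 + 0.20×0.1769 + 0.24×1.0312 = 1.0784
MRP = 14.76% − 5.42% = 9.34%
E(R_P) = R_f + β_P × MRP = 5.42% + 1.0784 × 9.34% = 15.49%

15.49%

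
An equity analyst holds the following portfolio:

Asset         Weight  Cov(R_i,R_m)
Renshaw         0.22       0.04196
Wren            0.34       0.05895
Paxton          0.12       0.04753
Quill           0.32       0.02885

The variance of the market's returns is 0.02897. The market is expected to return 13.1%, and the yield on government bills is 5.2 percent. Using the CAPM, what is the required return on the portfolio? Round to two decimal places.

17.26%

β_Renshaw = 0.04196 / 0.02897 = 1.4484
β_Wren = 0.05895 / 0.02897 = 2.0349
β_Paxton = 0.04753 / 0.02897 = 1.6407
β_Quill = 0.02885 / 0.02897 = 0.9959
β_P = Σ w_i β_i = 0.22×1.4484 + 0.34×2.0349 + 0.12×1.6407 + 0.32×0.9959 = 1.5261
MRP = 13.1% − 5.2% = 7.90%
E(R_P) = R_f + β_P × MRP = 5.2% + 1.5261 × 7.9% = 17.26%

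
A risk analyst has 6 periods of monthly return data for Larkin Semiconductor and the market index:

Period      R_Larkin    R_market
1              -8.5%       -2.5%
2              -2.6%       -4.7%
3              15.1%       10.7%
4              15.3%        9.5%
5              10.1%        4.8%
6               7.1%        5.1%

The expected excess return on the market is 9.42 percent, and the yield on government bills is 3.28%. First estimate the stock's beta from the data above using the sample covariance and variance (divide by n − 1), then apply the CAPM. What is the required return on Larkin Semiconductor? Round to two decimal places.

Mean R_i = (-8.5 − 2.6 + 15.1 + 15.3 + 10.1 + 7.1) / 6 = 6.0833%
Mean R_m = (-2.5 − 4.7 + 10.7 + 9.5 + 4.8 + 5.1) / 6 = 3.8167%
Σ(R_i − R̄_i)(R_m − R̄_m) = 285.7717  ⇒  Cov = 285.7717 / 5 = 57.1543
Σ(R_m − R̄_m)² = 194.7283  ⇒  Var(R_m) = 194.7283 / 5 = 38.9457
β = Cov / Var(R_m) = 57.1543 / 38.9457 = 1.4675
E(R) = R_f + β × MRP = 3.28% + 1.4675 × 9.42% = 17.10%

17.10%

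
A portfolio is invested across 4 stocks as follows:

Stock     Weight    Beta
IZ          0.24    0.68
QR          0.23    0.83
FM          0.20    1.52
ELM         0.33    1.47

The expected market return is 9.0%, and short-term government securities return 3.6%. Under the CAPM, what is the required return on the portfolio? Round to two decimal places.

β_P = Σ w_i β_i = 0.24×0.68 + 0.23×0.83 + 0.20×1.52 + 0.33×1.47 = 1.1432
MRP = 9.0% − 3.6% = 5.40%
E(R_P) = R_f + β_P × MRP = 3.6% + 1.1432 × 5.4% = 9.77%

9.77%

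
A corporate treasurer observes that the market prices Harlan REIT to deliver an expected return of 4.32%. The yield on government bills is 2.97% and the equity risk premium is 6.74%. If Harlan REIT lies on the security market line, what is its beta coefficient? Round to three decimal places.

0.200

β = (E(R) − R_f) / MRP = (4.32% − 2.97%) / 6.74% = 1.35% / 6.74% = 0.200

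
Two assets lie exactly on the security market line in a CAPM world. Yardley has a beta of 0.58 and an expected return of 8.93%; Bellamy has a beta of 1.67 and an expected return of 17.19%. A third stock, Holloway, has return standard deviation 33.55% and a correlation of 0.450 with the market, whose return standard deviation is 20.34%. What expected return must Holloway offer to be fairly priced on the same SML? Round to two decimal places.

10.16%

MRP = (17.19% − 8.93%) / (1.67 − 0.58) = 7.5780%
R_f = 8.93% − 0.58 × 7.5780% = 4.5348%
β_Holloway = ρ·σ_i/σ_m = 0.450 × 33.55 / 20.34 = 0.7423
E(R_Holloway) = R_f + β × MRP = 4.5348% + 0.7423 × 7.5780% = 10.16%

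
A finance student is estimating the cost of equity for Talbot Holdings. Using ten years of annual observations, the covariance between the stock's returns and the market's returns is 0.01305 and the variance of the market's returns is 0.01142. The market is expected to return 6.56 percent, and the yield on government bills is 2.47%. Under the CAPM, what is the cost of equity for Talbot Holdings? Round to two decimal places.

7.14%

β = Cov(R_i, R_m) / Var(R_m) = 0.01305 / 0.01142 = 1.1427
MRP = 6.56% − 2.47% = 4.09%
E(R) = R_f + β × MRP = 2.47% + 1.1427 × 4.09% = 7.14%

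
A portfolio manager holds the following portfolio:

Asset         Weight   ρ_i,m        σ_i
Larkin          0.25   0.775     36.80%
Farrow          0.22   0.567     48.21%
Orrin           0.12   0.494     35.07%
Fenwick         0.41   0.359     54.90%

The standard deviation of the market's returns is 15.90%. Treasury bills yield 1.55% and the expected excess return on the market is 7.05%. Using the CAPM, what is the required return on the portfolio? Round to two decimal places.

11.88%

β_Larkin = 0.775 × 36.80% / 15.90% = 1.7937
β_Farrow = 0.567 × 48.21% / 15.90% = 1.7192
β_Orrin = 0.494 × 35.07% / 15.90% = 1.0896
β_Fenwick = 0.359 × 54.90% / 15.90% = 1.2396
β_P = Σ w_i β_i = 0.25×1.7937 + 0.22×1.7192 + 0.12×1.0896 + 0.41×1.2396 = 1.4656
E(R_P) = R_f + β_P × MRP = 1.55% + 1.4656 × 7.05% = 11.88%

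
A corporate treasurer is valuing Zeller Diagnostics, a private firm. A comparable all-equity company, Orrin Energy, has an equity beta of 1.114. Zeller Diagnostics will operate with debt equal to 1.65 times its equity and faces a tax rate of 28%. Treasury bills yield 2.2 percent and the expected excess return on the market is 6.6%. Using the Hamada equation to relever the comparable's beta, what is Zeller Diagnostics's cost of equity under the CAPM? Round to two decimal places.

β_L = β_U × [1 + (1 − t)(D/E)] = 1.114 × [1 + (1 − 0.28) × 1.65]
    = 1.114 × [1 + 0.72 × 1.65] = 1.114 × 2.1880 = 2.4374
E(R) = R_f + β_L × MRP = 2.2% + 2.4374 × 6.6% = 18.29%

18.29%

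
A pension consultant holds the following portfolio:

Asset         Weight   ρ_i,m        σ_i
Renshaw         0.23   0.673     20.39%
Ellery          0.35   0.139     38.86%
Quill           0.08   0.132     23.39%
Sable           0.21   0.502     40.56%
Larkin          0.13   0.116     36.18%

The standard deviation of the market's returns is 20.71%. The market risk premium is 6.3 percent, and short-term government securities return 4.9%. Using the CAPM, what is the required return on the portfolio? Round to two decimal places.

β_Renshaw = 0.673 × 20.39% / 20.71% = 0.6626
β_Ellery = 0.139 × 38.86% / 20.71% = 0.2608
β_Quill = 0.132 × 23.39% / 20.71% = 0.1491
β_Sable = 0.502 × 40.56% / 20.71% = 0.9832
β_Larkin = 0.116 × 36.18% / 20.71% = 0.2026
β_P = Σ w_i β_i = 0.23×0.6626 + 0.35×0.2608 + 0.08×0.1491 + 0.21×0.9832 + 0.13×0.2026 = 0.4884
E(R_P) = R_f + β_P × MRP = 4.9% + 0.4884 × 6.3% = 7.98%

7.98%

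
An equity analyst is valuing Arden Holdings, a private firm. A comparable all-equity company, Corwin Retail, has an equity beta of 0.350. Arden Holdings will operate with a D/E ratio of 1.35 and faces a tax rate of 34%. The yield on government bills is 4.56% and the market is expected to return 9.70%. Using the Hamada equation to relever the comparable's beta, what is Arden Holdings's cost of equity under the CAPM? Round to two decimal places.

7.96%

β_L = β_U × [1 + (1 − t)(D/E)] = 0.350 × [1 + (1 − 0.34) × 1.35]
    = 0.350 × [1 + 0.66 × 1.35] = 0.350 × 1.8910 = 0.6619
MRP = 9.70% − 4.56% = 5.14%
E(R) = R_f + β_L × MRP = 4.56% + 0.6619 × 5.14% = 7.96%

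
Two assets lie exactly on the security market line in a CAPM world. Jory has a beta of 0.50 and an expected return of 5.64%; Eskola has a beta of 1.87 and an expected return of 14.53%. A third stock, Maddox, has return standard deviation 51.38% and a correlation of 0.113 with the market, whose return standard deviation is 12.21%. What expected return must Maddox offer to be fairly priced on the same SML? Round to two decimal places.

MRP = (14.53% − 5.64%) / (1.87 − 0.50) = 6.4891%
R_f = 5.64% − 0.50 × 6.4891% = 2.3955%
β_Maddox = ρ·σ_i/σ_m = 0.113 × 51.38 / 12.21 = 0.4755
E(R_Maddox) = R_f + β × MRP = 2.3955% + 0.4755 × 6.4891% = 5.48%

5.48%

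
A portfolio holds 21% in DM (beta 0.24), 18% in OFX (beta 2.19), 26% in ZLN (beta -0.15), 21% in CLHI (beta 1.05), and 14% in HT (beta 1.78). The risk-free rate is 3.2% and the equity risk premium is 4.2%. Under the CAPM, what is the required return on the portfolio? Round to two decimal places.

6.88%

β_P = Σ w_i β_i = 0.21×0.24 + 0.18×2.19 + 0.26×-0.15 + 0.21×1.05 + 0.14×1.78 = 0.8753
E(R_P) = R_f + β_P × MRP = 3.2% + 0.8753 × 4.2% = 6.88%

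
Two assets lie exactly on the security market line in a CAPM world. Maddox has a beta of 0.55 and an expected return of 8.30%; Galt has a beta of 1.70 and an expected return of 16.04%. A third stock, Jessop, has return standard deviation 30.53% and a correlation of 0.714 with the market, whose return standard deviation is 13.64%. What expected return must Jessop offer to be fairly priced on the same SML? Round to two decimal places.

15.35%

MRP = (16.04% − 8.30%) / (1.70 − 0.55) = 6.7304%
R_f = 8.30% − 0.55 × 6.7304% = 4.5983%
β_Jessop = ρ·σ_i/σ_m = 0.714 × 30.53 / 13.64 = 1.5981
E(R_Jessop) = R_f + β × MRP = 4.5983% + 1.5981 × 6.7304% = 15.35%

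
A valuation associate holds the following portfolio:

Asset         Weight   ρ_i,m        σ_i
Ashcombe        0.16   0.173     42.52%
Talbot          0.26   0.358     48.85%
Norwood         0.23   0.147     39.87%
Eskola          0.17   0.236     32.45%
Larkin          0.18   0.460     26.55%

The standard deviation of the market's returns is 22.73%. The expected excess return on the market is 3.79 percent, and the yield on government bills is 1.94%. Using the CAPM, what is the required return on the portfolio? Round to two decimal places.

3.70%

β_Ashcombe = 0.173 × 42.52% / 22.73% = 0.3236
β_Talbot = 0.358 × 48.85% / 22.73% = 0.7694
β_Norwood = 0.147 × 39.87% / 22.73% = 0.2578
β_Eskola = 0.236 × 32.45% / 22.73% = 0.3369
β_Larkin = 0.460 × 26.55% / 22.73% = 0.5373
β_P = Σ w_i β_i = 0.16×0.3236 + 0.26×0.7694 + 0.23×0.2578 + 0.17×0.3369 + 0.18×0.5373 = 0.4651
E(R_P) = R_f + β_P × MRP = 1.94% + 0.4651 × 3.79% = 3.70%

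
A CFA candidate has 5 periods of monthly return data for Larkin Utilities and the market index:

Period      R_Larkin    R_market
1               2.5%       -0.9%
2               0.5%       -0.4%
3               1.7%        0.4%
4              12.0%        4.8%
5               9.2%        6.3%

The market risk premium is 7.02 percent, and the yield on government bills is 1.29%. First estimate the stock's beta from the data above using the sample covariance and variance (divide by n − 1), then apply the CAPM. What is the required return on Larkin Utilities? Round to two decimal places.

Mean R_i = (2.5 + 0.5 + 1.7 + 12.0 + 9.2) / 5 = 5.1800%
Mean R_m = (-0.9 − 0.4 + 0.4 + 4.8 + 6.3) / 5 = 2.0400%
Σ(R_i − R̄_i)(R_m − R̄_m) = 60.9540  ⇒  Cov = 60.9540 / 4 = 15.2385
Σ(R_m − R̄_m)² = 43.0520  ⇒  Var(R_m) = 43.0520 / 4 = 10.7630
β = Cov / Var(R_m) = 15.2385 / 10.7630 = 1.4158
E(R) = R_f + β × MRP = 1.29% + 1.4158 × 7.02% = 11.23%

11.23%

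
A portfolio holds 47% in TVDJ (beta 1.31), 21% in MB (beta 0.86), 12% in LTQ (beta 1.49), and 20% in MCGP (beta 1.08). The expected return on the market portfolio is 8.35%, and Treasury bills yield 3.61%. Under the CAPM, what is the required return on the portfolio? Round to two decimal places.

9.26%

β_P = Σ w_i β_i = 0.47×1.31 + 0.21×0.86 + 0.12×1.49 + 0.20×1.08 = 1.1911
MRP = 8.35% − 3.61% = 4.74%
E(R_P) = R_f + β_P × MRP = 3.61% + 1.1911 × 4.74% = 9.26%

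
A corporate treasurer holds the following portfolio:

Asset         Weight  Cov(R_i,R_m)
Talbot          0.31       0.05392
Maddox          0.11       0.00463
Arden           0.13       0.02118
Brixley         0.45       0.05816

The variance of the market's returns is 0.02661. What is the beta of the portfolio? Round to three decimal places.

β_Talbot = 0.05392 / 0.02661 = 2.0263
β_Maddox = 0.00463 / 0.02661 = 0.1740
β_Arden = 0.02118 / 0.02661 = 0.7959
β_Brixley = 0.05816 / 0.02661 = 2.1856
β_P = Σ w_i β_i = 0.31×2.0263 + 0.11×0.1740 + 0.13×0.7959 + 0.45×2.1856 = 1.7343

1.734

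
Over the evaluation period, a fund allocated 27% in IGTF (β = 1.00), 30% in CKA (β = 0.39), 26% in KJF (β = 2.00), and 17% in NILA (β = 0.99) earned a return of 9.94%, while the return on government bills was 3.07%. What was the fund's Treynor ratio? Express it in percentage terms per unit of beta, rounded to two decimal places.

β_P = 0.27×1.00 + 0.30×0.39 + 0.26×2.00 + 0.17×0.99 = 1.0753
Treynor = (R_P − R_f) / β_P = (9.94% − 3.07%) / 1.0753 = 6.87% / 1.0753 = 6.39%

6.39%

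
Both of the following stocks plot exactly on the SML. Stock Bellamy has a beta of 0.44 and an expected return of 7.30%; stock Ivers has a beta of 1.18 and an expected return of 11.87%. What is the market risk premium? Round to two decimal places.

Both satisfy E(R) = R_f + β·MRP, so the slope of the SML is
MRP = (11.87% − 7.30%) / (1.18 − 0.44) = 4.57% / 0.74 = 6.1757%

6.18%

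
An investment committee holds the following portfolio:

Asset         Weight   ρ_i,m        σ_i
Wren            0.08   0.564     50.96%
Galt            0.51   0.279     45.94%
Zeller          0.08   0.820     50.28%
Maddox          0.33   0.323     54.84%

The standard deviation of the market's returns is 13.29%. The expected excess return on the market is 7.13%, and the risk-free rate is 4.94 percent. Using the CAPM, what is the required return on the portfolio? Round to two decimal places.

β_Wren = 0.564 × 50.96% / 13.29% = 2.1626
β_Galt = 0.279 × 45.94% / 13.29% = 0.9644
β_Zeller = 0.820 × 50.28% / 13.29% = 3.1023
β_Maddox = 0.323 × 54.84% / 13.29% = 1.3328
β_P = Σ w_i β_i = 0.08×2.1626 + 0.51×0.9644 + 0.08×3.1023 + 0.33×1.3328 = 1.3529
E(R_P) = R_f + β_P × MRP = 4.94% + 1.3529 × 7.13% = 14.59%

14.59%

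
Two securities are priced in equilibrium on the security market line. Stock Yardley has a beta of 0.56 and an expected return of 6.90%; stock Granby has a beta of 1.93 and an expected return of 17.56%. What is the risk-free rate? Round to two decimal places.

2.54%

Both satisfy E(R) = R_f + β·MRP, so the slope of the SML is
MRP = (17.56% − 6.90%) / (1.93 − 0.56) = 10.66% / 1.37 = 7.7810%
R_f = E(R_Yardley) − β_Yardley·MRP = 6.90% − 0.56 × 7.7810% = 2.5426%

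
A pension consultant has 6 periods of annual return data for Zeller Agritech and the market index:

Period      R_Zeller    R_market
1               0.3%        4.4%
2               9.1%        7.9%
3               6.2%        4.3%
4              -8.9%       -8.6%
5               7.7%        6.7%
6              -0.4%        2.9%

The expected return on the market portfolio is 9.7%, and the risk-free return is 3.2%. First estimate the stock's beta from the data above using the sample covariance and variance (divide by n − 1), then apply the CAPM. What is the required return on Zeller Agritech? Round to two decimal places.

Mean R_i = (0.3 + 9.1 + 6.2 − 8.9 + 7.7 − 0.4) / 6 = 2.3333%
Mean R_m = (4.4 + 7.9 + 4.3 − 8.6 + 6.7 + 2.9) / 6 = 2.9333%
Σ(R_i − R̄_i)(R_m − R̄_m) = 185.7733  ⇒  Cov = 185.7733 / 5 = 37.1547
Σ(R_m − R̄_m)² = 175.8933  ⇒  Var(R_m) = 175.8933 / 5 = 35.1787
β = Cov / Var(R_m) = 37.1547 / 35.1787 = 1.0562
MRP = 9.7% − 3.2% = 6.50%
E(R) = R_f + β × MRP = 3.2% + 1.0562 × 6.5% = 10.07%

10.07%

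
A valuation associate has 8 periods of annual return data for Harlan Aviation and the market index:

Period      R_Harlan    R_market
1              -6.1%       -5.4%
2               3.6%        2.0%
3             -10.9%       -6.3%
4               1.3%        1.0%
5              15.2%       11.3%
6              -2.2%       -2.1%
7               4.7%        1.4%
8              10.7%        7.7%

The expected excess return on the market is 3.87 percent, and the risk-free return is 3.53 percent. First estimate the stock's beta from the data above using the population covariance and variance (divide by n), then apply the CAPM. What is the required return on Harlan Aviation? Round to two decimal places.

Mean R_i = (-6.1 + 3.6 − 10.9 + 1.3 + 15.2 − 2.2 + 4.7 + 10.7) / 8 = 2.0375%
Mean R_m = (-5.4 + 2.0 − 6.3 + 1.0 + 11.3 − 2.1 + 1.4 + 7.7) / 8 = 1.2000%
Σ(R_i − R̄_i)(R_m − R̄_m) = 355.9000  ⇒  Cov = 355.9000 / 8 = 44.4875
Σ(R_m − R̄_m)² = 255.6800  ⇒  Var(R_m) = 255.6800 / 8 = 31.9600
β = Cov / Var(R_m) = 44.4875 / 31.9600 = 1.3920
E(R) = R_f + β × MRP = 3.53% + 1.3920 × 3.87% = 8.92%

8.92%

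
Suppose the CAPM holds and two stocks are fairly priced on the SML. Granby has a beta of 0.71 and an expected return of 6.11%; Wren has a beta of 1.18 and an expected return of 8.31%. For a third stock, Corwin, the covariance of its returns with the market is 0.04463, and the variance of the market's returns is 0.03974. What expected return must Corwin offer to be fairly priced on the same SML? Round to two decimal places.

MRP = (8.31% − 6.11%) / (1.18 − 0.71) = 4.6809%
R_f = 6.11% − 0.71 × 4.6809% = 2.7866%
β_Corwin = Cov / Var(R_m) = 0.04463 / 0.03974 = 1.1230
E(R_Corwin) = R_f + β × MRP = 2.7866% + 1.1230 × 4.6809% = 8.04%

8.04%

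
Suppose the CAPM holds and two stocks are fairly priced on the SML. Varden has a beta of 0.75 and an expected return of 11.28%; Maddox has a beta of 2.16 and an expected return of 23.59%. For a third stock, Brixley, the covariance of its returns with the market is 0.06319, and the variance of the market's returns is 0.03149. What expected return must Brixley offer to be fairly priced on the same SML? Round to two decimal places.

22.25%

MRP = (23.59% − 11.28%) / (2.16 − 0.75) = 8.7305%
R_f = 11.28% − 0.75 × 8.7305% = 4.7321%
β_Brixley = Cov / Var(R_m) = 0.06319 / 0.03149 = 2.0067
E(R_Brixley) = R_f + β × MRP = 4.7321% + 2.0067 × 8.7305% = 22.25%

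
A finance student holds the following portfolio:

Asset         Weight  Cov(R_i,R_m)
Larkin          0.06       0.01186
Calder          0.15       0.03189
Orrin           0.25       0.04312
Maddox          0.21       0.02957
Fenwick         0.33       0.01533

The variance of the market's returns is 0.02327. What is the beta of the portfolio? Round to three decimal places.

β_Larkin = 0.01186 / 0.02327 = 0.5097
β_Calder = 0.03189 / 0.02327 = 1.3704
β_Orrin = 0.04312 / 0.02327 = 1.8530
β_Maddox = 0.02957 / 0.02327 = 1.2707
β_Fenwick = 0.01533 / 0.02327 = 0.6588
β_P = Σ w_i β_i = 0.06×0.5097 + 0.15×1.3704 + 0.25×1.8530 + 0.21×1.2707 + 0.33×0.6588 = 1.1836

1.184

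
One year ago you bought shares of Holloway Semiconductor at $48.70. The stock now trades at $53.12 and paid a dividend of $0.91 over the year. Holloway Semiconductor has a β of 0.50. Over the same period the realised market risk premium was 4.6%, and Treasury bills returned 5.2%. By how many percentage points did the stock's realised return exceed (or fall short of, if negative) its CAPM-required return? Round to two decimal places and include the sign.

Realised HPR = (P1 + D1 − P0) / P0 = (53.12 + 0.91 − 48.70) / 48.70 = 5.33 / 48.70 = 10.9446%
CAPM required = R_f + β·MRP = 5.2% + 0.50 × 4.6% = 7.5000%
α = realised − required = 10.9446% − 7.5000% = +3.44%

+3.44%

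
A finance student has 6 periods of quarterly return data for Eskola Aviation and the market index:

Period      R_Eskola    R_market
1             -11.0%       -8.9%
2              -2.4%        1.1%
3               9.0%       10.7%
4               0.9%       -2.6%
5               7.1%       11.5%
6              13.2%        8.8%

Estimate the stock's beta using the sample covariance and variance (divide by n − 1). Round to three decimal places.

0.967

Mean R_i = (-11.0 − 2.4 + 9.0 + 0.9 + 7.1 + 13.2) / 6 = 2.8000%
Mean R_m = (-8.9 + 1.1 + 10.7 − 2.6 + 11.5 + 8.8) / 6 = 3.4333%
Σ(R_i − R̄_i)(R_m − R̄_m) = 329.3500  ⇒  Cov = 329.3500 / 5 = 65.8700
Σ(R_m − R̄_m)² = 340.6333  ⇒  Var(R_m) = 340.6333 / 5 = 68.1267
β = Cov / Var(R_m) = 65.8700 / 68.1267 = 0.9669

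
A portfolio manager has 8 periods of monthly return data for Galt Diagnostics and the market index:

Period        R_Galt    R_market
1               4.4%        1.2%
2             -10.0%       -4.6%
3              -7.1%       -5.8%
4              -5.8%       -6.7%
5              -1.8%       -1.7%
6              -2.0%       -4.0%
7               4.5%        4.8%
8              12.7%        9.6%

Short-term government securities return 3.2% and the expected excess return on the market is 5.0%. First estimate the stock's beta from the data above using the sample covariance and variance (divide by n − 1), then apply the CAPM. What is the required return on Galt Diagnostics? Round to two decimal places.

9.35%

Mean R_i = (4.4 − 10.0 − 7.1 − 5.8 − 1.8 − 2.0 + 4.5 + 12.7) / 8 = -0.6375%
Mean R_m = (1.2 − 4.6 − 5.8 − 6.7 − 1.7 − 4.0 + 4.8 + 9.6) / 8 = -0.9000%
Σ(R_i − R̄_i)(R_m − R̄_m) = 281.3100  ⇒  Cov = 281.3100 / 7 = 40.1871
Σ(R_m − R̄_m)² = 228.7400  ⇒  Var(R_m) = 228.7400 / 7 = 32.6771
β = Cov / Var(R_m) = 40.1871 / 32.6771 = 1.2298
E(R) = R_f + β × MRP = 3.2% + 1.2298 × 5.0% = 9.35%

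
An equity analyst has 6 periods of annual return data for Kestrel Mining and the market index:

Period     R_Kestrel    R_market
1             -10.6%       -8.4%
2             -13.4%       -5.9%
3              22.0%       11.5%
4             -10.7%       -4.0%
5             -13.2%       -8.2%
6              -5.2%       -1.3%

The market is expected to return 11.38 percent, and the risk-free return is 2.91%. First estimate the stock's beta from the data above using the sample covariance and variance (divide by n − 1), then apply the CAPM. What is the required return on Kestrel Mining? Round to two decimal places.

17.96%

Mean R_i = (-10.6 − 13.4 + 22.0 − 10.7 − 13.2 − 5.2) / 6 = -5.1833%
Mean R_m = (-8.4 − 5.9 + 11.5 − 4.0 − 8.2 − 1.3) / 6 = -2.7167%
Σ(R_i − R̄_i)(R_m − R̄_m) = 494.4117  ⇒  Cov = 494.4117 / 5 = 98.8823
Σ(R_m − R̄_m)² = 278.2683  ⇒  Var(R_m) = 278.2683 / 5 = 55.6537
β = Cov / Var(R_m) = 98.8823 / 55.6537 = 1.7767
MRP = 11.38% − 2.91% = 8.47%
E(R) = R_f + β × MRP = 2.91% + 1.7767 × 8.47% = 17.96%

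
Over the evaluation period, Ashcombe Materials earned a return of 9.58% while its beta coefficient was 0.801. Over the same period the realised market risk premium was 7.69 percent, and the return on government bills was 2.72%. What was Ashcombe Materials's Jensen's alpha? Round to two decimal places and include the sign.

+0.70%

CAPM benchmark = R_f + β(R_m − R_f) = 2.72% + 0.801 × 7.69% = 8.87969%
α = actual − benchmark = 9.58% − 8.87969% = +0.70%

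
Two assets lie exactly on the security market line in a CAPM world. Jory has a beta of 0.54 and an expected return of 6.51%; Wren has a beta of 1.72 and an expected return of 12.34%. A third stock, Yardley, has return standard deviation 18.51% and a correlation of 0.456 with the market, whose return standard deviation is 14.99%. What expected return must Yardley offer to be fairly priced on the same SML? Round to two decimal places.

MRP = (12.34% − 6.51%) / (1.72 − 0.54) = 4.9407%
R_f = 6.51% − 0.54 × 4.9407% = 3.8420%
β_Yardley = ρ·σ_i/σ_m = 0.456 × 18.51 / 14.99 = 0.5631
E(R_Yardley) = R_f + β × MRP = 3.8420% + 0.5631 × 4.9407% = 6.62%

6.62%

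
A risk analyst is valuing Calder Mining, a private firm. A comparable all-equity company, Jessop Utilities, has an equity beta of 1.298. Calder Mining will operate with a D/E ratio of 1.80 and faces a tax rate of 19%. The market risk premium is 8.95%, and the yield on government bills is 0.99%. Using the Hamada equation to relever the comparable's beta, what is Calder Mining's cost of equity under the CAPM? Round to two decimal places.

β_L = β_U × [1 + (1 − t)(D/E)] = 1.298 × [1 + (1 − 0.19) × 1.80]
    = 1.298 × [1 + 0.81 × 1.80] = 1.298 × 2.4580 = 3.1905
E(R) = R_f + β_L × MRP = 0.99% + 3.1905 × 8.95% = 29.54%

29.54%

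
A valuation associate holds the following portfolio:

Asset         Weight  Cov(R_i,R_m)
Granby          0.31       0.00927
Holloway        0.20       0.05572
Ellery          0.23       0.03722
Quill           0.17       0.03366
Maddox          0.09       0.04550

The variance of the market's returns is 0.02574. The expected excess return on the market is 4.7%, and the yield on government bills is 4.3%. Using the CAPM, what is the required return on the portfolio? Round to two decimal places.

10.22%

β_Granby = 0.00927 / 0.02574 = 0.3601
β_Holloway = 0.05572 / 0.02574 = 2.1647
β_Ellery = 0.03722 / 0.02574 = 1.4460
β_Quill = 0.03366 / 0.02574 = 1.3077
β_Maddox = 0.04550 / 0.02574 = 1.7677
β_P = Σ w_i β_i = 0.31×0.3601 + 0.20×2.1647 + 0.23×1.4460 + 0.17×1.3077 + 0.09×1.7677 = 1.2586
E(R_P) = R_f + β_P × MRP = 4.3% + 1.2586 × 4.7% = 10.22%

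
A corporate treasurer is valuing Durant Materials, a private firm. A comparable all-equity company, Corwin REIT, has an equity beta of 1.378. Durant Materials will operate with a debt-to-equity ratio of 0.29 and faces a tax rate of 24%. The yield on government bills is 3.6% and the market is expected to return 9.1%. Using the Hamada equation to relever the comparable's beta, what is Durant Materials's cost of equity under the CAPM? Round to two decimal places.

12.85%

β_L = β_U × [1 + (1 − t)(D/E)] = 1.378 × [1 + (1 − 0.24) × 0.29]
    = 1.378 × [1 + 0.76 × 0.29] = 1.378 × 1.2204 = 1.6817
MRP = 9.1% − 3.6% = 5.50%
E(R) = R_f + β_L × MRP = 3.6% + 1.6817 × 5.5% = 12.85%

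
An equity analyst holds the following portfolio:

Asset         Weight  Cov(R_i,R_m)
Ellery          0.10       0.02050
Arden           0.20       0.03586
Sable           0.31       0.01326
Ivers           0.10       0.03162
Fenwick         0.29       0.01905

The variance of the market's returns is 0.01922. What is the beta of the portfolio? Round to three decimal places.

β_Ellery = 0.02050 / 0.01922 = 1.0666
β_Arden = 0.03586 / 0.01922 = 1.8658
β_Sable = 0.01326 / 0.01922 = 0.6899
β_Ivers = 0.03162 / 0.01922 = 1.6452
β_Fenwick = 0.01905 / 0.01922 = 0.9912
β_P = Σ w_i β_i = 0.10×1.0666 + 0.20×1.8658 + 0.31×0.6899 + 0.10×1.6452 + 0.29×0.9912 = 1.1457

1.146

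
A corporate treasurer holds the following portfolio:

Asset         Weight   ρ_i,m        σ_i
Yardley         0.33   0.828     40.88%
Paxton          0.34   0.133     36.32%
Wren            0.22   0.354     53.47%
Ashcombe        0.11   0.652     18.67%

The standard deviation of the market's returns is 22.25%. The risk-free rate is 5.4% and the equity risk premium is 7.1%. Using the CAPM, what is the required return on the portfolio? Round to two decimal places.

11.24%

β_Yardley = 0.828 × 40.88% / 22.25% = 1.5213
β_Paxton = 0.133 × 36.32% / 22.25% = 0.2171
β_Wren = 0.354 × 53.47% / 22.25% = 0.8507
β_Ashcombe = 0.652 × 18.67% / 22.25% = 0.5471
β_P = Σ w_i β_i = 0.33×1.5213 + 0.34×0.2171 + 0.22×0.8507 + 0.11×0.5471 = 0.8232
E(R_P) = R_f + β_P × MRP = 5.4% + 0.8232 × 7.1% = 11.24%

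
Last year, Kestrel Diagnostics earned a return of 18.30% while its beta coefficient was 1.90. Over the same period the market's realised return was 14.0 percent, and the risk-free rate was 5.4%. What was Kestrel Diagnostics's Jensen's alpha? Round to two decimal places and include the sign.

-3.44%

Market excess return = 14.0% − 5.4% = 8.60%
CAPM benchmark = R_f + β(R_m − R_f) = 5.4% + 1.90 × 8.6% = 21.7400%
α = actual − benchmark = 18.30% − 21.7400% = -3.44%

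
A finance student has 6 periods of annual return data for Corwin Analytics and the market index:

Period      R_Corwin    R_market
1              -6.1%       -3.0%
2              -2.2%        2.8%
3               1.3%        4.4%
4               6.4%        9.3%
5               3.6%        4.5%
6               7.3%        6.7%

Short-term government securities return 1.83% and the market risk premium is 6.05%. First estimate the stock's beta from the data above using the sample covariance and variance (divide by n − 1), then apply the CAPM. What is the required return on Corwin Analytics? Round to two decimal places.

Mean R_i = (-6.1 − 2.2 + 1.3 + 6.4 + 3.6 + 7.3) / 6 = 1.7167%
Mean R_m = (-3.0 + 2.8 + 4.4 + 9.3 + 4.5 + 6.7) / 6 = 4.1167%
Σ(R_i − R̄_i)(R_m − R̄_m) = 100.0883  ⇒  Cov = 100.0883 / 5 = 20.0177
Σ(R_m − R̄_m)² = 86.1483  ⇒  Var(R_m) = 86.1483 / 5 = 17.2297
β = Cov / Var(R_m) = 20.0177 / 17.2297 = 1.1618
E(R) = R_f + β × MRP = 1.83% + 1.1618 × 6.05% = 8.86%

8.86%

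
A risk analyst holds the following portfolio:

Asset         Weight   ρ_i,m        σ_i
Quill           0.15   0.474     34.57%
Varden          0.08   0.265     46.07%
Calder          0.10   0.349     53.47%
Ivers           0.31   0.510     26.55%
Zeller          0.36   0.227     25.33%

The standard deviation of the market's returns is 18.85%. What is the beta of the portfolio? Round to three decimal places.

β_Quill = 0.474 × 34.57% / 18.85% = 0.8693
β_Varden = 0.265 × 46.07% / 18.85% = 0.6477
β_Calder = 0.349 × 53.47% / 18.85% = 0.9900
β_Ivers = 0.510 × 26.55% / 18.85% = 0.7183
β_Zeller = 0.227 × 25.33% / 18.85% = 0.3050
β_P = Σ w_i β_i = 0.15×0.8693 + 0.08×0.6477 + 0.10×0.9900 + 0.31×0.7183 + 0.36×0.3050 = 0.6137

0.614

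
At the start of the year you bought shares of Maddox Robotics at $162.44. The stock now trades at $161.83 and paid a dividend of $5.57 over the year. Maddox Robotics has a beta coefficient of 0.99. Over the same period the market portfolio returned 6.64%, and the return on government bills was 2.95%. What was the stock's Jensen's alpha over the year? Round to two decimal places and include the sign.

-3.55%

Realised HPR = (P1 + D1 − P0) / P0 = (161.83 + 5.57 − 162.44) / 162.44 = 4.96 / 162.44 = 3.0534%
MRP = 6.64% − 2.95% = 3.69%
CAPM required = R_f + β·MRP = 2.95% + 0.99 × 3.69% = 6.6031%
α = realised − required = 3.0534% − 6.6031% = -3.55%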